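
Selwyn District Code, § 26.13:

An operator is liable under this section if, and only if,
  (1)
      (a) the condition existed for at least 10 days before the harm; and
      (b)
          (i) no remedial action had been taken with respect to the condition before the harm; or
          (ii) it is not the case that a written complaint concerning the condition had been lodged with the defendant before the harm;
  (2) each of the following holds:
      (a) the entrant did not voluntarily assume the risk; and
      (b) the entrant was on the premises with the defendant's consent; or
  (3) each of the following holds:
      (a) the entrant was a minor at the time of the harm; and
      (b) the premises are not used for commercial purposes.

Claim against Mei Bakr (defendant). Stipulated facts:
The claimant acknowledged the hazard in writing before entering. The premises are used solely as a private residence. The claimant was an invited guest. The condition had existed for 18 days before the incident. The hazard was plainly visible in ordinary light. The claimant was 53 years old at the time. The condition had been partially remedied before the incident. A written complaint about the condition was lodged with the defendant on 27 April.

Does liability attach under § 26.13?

No — not liable.

(a) condition ≥10 days old — met.
(i) no remedial action — not met.
(ii) not (complaint lodged) — not satisfied.
(b): F OR F → false.
(1) = T AND F = false.
(a) no assumed risk — not met.
(b) consent to enter — met.
(2): F AND T → false.
(a) entrant a minor — not satisfied.
(b) not (commercial use) — satisfied.
(3) = F AND T = false.
So Overall is not satisfied (F OR F OR F).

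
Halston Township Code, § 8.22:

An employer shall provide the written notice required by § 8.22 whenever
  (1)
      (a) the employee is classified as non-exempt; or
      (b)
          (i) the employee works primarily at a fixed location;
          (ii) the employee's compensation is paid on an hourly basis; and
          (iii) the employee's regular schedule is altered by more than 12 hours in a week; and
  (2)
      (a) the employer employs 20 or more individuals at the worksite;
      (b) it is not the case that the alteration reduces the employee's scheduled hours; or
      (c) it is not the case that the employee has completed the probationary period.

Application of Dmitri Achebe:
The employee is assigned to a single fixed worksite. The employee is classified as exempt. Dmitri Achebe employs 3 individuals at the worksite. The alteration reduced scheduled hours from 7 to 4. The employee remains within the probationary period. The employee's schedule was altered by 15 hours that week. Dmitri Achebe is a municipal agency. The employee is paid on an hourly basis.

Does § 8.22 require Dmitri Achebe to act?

(a) non-exempt — not satisfied.
(i) fixed location — satisfied.
(ii) hourly-paid — holds.
(iii) schedule shift > 12h — satisfied.
So (b) is satisfied (T AND T AND T).
(1) = F OR T = true.
(a) ≥ 20 at site — not satisfied.
(b) not (hours reduced) — fails.
(c) not (past probation) — satisfied.
(2) = F OR F OR T = true.
Overall: T AND T → true.

Yes — required.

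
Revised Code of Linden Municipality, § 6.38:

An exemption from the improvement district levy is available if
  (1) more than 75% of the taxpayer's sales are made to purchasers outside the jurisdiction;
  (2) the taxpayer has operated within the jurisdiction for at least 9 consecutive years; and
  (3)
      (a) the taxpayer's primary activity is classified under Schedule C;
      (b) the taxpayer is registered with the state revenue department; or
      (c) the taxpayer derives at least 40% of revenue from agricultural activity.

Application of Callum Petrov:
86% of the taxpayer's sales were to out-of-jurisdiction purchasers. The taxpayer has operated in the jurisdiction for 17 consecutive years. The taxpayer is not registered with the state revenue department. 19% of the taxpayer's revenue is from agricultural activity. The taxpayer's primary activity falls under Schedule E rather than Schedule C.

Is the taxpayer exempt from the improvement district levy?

(1) >75% out-of-jur. sales — satisfied.
(2) ≥ 9 yrs in jurisdiction — satisfied.
(a) Schedule C activity — fails.
(b) state-registered — fails.
(c) ≥40% agricultural — not met.
(3) = F OR F OR F = false.
Overall: T AND T AND F → false.

No — not exempt.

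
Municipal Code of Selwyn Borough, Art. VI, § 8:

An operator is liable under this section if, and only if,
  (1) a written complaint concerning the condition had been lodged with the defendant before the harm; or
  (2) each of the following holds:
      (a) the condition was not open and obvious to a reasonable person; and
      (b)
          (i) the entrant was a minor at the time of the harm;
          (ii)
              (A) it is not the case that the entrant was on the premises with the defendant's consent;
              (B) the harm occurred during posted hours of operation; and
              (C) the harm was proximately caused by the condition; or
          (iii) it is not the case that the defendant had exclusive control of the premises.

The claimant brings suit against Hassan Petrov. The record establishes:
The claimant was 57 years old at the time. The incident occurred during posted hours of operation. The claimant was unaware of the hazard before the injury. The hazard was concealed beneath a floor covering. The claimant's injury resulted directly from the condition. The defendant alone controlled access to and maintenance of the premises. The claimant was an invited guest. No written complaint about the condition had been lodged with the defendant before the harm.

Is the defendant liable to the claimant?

No — not liable.

(1) complaint lodged — not satisfied.
(a) not open/obvious — satisfied.
(i) entrant a minor — not met.
(A) not (consent to enter) — not met.
(B) during posted hours — holds.
(C) proximate cause — met.
So (ii) is not satisfied (F AND T AND T).
(iii) not (exclusive control) — not satisfied.
So (b) is not satisfied (F OR F OR F).
(2) = T AND F = false.
So Overall is not satisfied (F OR F).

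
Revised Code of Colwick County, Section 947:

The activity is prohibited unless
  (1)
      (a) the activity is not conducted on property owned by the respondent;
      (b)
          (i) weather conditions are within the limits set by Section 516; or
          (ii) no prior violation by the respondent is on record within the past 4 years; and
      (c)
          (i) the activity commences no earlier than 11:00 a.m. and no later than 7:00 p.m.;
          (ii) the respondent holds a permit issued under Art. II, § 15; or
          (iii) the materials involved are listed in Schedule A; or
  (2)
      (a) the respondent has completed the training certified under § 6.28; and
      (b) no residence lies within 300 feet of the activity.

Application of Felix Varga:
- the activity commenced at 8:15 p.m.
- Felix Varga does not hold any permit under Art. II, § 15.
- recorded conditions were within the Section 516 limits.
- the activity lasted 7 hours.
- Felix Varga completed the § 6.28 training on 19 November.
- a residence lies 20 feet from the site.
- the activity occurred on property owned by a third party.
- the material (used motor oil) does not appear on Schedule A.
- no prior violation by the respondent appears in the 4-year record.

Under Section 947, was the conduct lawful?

(a) not (own property) — holds.
(i) weather ok — satisfied.
(ii) no prior violation — holds.
(b): T OR T → true.
(i) start within hours — fails.
(ii) holds permit — not met.
(iii) Schedule A material — not met.
So (c) is not satisfied (F OR F OR F).
(1): T AND T AND F → false.
(a) training certified — met.
(b) no residence in 300 ft — not satisfied.
(2): T AND F → false.
Overall: F OR F → false.

No — unlawful.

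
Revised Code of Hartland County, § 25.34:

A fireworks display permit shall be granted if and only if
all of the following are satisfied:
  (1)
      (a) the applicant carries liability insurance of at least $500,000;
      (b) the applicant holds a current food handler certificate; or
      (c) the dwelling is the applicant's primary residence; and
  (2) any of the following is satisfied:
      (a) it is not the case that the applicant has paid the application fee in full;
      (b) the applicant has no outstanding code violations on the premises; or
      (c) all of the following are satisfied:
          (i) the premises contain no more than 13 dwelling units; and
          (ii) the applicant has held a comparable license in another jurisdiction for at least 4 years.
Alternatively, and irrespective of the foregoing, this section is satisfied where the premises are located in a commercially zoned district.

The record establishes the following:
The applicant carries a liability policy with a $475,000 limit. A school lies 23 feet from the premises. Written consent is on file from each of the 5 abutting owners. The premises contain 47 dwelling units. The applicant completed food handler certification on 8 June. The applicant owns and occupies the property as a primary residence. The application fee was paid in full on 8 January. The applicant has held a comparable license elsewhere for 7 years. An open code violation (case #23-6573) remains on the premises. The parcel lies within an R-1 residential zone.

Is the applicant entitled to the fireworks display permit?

No — denied.

(a) insurance ≥ $500,000 — fails.
(b) food handler cert. — holds.
(c) primary residence — satisfied.
So (1) is satisfied (F OR T OR T).
(a) not (fee paid) — not met.
(b) no code violations — not satisfied.
(i) ≤ 13 units — not satisfied.
(ii) prior license ≥ 4 yr — holds.
So (c) is not satisfied (F AND T).
So (2) is not satisfied (F OR F OR F).
Overall: T AND F → false.
Exception (commercially zoned) — not satisfied.
Result: main false OR exception false → false.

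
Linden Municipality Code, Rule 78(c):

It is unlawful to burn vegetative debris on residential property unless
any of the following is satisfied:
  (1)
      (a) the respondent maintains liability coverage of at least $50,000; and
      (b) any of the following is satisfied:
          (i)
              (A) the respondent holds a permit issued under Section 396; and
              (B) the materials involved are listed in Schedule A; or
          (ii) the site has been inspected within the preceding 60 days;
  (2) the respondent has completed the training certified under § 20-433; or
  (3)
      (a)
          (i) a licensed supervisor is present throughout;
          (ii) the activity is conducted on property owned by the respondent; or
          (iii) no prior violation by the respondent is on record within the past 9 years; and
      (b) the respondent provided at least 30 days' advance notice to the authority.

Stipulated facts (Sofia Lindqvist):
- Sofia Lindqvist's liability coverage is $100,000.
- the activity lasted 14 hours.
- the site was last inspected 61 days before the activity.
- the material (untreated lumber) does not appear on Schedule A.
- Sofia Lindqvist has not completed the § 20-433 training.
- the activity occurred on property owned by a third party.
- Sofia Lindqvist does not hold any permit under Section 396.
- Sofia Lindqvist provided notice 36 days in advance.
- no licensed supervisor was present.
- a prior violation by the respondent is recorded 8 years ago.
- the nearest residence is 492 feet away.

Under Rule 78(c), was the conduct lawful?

(a) coverage ≥ $50,000 — holds.
(A) holds permit — not met.
(B) Schedule A material — fails.
So (i) is not satisfied (F AND F).
(ii) site inspected — not met.
(b): F OR F → false.
(1): T AND F → false.
(2) training certified — not satisfied.
(i) supervisor present — not satisfied.
(ii) own property — not satisfied.
(iii) no prior violation — fails.
So (a) is not satisfied (F OR F OR F).
(b) ≥30 days' notice — satisfied.
(3) = F AND T = false.
Overall: F OR F OR F → false.

No — unlawful.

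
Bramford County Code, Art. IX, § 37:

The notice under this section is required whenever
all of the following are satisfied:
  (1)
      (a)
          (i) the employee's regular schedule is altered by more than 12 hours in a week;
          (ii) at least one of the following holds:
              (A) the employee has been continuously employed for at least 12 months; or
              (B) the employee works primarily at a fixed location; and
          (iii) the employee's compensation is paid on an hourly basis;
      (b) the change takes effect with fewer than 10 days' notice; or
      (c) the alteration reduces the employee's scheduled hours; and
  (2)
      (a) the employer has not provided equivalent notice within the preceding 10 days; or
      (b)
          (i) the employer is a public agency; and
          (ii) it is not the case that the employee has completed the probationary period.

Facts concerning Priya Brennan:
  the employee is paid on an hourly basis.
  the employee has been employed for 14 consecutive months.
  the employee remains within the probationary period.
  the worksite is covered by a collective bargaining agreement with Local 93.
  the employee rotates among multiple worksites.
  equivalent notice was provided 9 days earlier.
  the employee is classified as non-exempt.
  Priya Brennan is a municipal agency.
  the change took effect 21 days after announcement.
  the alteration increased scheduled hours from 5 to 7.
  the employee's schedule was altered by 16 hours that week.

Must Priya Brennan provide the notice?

Yes — required.

(i) schedule shift > 12h — met.
(A) tenure ≥ 12 mo. — satisfied.
(B) fixed location — fails.
(ii): T OR F → true.
(iii) hourly-paid — holds.
(a) = T AND T AND T = true.
(b) < 10 days' notice — fails.
(c) hours reduced — fails.
(1): T OR F OR F → true.
(a) no recent notice — fails.
(i) public agency — holds.
(ii) not (past probation) — holds.
So (b) is satisfied (T AND T).
So (2) is satisfied (F OR T).
Overall: T AND T → true.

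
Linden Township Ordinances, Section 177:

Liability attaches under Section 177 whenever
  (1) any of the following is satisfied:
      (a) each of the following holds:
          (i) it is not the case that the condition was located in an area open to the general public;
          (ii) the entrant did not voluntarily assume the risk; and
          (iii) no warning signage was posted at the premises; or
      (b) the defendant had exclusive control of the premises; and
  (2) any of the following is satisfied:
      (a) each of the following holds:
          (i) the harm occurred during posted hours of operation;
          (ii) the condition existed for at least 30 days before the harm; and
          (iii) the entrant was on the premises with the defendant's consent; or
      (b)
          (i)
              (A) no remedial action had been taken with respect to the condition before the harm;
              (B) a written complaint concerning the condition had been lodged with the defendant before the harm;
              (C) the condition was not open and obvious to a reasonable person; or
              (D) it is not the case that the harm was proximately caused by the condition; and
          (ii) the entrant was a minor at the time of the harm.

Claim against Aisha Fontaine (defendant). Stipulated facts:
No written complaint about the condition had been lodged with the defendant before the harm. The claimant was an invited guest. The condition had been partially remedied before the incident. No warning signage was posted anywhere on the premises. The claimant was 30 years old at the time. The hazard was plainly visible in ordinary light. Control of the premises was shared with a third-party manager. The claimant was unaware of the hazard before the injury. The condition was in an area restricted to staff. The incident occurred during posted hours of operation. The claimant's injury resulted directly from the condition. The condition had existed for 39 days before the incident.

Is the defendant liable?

Yes — liable.

(i) not (public area) — holds.
(ii) no assumed risk — satisfied.
(iii) no signage posted — holds.
(a): T AND T AND T → true.
(b) exclusive control — fails.
(1): T OR F → true.
(i) during posted hours — met.
(ii) condition ≥30 days old — satisfied.
(iii) consent to enter — met.
(a) = T AND T AND T = true.
(A) no remedial action — not satisfied.
(B) complaint lodged — fails.
(C) not open/obvious — not met.
(D) not (proximate cause) — not satisfied.
(i) = F OR F OR F OR F = false.
(ii) entrant a minor — not met.
(b) = F AND F = false.
(2) = T OR F = true.
So Overall is satisfied (T AND T).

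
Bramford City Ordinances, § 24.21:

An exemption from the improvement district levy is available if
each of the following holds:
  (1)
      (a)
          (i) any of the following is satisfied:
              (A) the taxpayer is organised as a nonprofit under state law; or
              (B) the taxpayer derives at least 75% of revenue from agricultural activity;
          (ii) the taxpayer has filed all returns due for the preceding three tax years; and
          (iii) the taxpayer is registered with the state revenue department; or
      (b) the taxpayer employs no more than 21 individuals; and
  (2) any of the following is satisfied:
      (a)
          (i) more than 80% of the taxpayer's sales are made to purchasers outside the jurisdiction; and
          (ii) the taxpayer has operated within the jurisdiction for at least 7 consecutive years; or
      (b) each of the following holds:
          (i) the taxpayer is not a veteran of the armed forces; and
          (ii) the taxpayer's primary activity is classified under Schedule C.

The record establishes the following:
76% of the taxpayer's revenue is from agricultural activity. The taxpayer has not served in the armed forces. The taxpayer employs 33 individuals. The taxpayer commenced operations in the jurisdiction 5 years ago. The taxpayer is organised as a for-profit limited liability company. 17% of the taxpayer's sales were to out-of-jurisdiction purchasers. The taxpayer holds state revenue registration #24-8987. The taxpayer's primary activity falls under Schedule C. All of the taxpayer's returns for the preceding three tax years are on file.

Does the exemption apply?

(A) nonprofit — not met.
(B) ≥75% agricultural — holds.
So (i) is satisfied (F OR T).
(ii) returns current — satisfied.
(iii) state-registered — satisfied.
So (a) is satisfied (T AND T AND T).
(b) ≤ 21 employees — not satisfied.
(1): T OR F → true.
(i) >80% out-of-jur. sales — not met.
(ii) ≥ 7 yrs in jurisdiction — not met.
So (a) is not satisfied (F AND F).
(i) not (veteran) — met.
(ii) Schedule C activity — met.
So (b) is satisfied (T AND T).
(2) = F OR T = true.
So Overall is satisfied (T AND T).

Yes — exempt.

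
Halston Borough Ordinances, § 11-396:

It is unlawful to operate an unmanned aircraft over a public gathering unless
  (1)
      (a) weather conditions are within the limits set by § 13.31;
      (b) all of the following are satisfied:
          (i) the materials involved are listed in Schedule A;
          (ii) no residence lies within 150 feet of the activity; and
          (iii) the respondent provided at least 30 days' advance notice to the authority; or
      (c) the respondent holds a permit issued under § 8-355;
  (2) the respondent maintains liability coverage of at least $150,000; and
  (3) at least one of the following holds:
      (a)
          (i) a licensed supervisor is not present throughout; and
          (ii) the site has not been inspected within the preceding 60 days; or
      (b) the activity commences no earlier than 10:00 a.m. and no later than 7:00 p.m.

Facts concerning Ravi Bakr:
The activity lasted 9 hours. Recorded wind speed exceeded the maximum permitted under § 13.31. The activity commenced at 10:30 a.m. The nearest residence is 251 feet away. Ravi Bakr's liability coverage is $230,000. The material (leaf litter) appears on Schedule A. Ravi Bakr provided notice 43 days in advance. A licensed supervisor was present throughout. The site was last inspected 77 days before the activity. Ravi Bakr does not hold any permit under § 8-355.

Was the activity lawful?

(a) weather ok — not satisfied.
(i) Schedule A material — holds.
(ii) no residence in 150 ft — holds.
(iii) ≥30 days' notice — holds.
So (b) is satisfied (T AND T AND T).
(c) holds permit — fails.
So (1) is satisfied (F OR T OR F).
(2) coverage ≥ $150,000 — holds.
(i) not (supervisor present) — not satisfied.
(ii) not (site inspected) — holds.
(a): F AND T → false.
(b) start within hours — satisfied.
(3) = F OR T = true.
So Overall is satisfied (T AND T AND T).

Yes — lawful.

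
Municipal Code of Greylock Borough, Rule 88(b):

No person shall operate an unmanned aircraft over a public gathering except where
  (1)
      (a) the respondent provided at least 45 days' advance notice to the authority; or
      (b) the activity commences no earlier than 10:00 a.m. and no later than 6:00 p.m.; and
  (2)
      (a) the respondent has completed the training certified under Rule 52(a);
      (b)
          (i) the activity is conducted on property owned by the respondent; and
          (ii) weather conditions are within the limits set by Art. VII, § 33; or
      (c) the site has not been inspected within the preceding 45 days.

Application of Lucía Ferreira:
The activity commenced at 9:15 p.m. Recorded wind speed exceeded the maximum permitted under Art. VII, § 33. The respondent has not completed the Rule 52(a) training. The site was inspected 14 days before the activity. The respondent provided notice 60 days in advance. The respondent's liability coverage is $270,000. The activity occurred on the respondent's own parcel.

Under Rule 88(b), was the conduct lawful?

No — unlawful.

(a) ≥45 days' notice — satisfied.
(b) start within hours — fails.
(1): T OR F → true.
(a) training certified — not satisfied.
(i) own property — satisfied.
(ii) weather ok — fails.
(b) = T AND F = false.
(c) not (site inspected) — not satisfied.
(2) = F OR F OR F = false.
Overall: T AND F → false.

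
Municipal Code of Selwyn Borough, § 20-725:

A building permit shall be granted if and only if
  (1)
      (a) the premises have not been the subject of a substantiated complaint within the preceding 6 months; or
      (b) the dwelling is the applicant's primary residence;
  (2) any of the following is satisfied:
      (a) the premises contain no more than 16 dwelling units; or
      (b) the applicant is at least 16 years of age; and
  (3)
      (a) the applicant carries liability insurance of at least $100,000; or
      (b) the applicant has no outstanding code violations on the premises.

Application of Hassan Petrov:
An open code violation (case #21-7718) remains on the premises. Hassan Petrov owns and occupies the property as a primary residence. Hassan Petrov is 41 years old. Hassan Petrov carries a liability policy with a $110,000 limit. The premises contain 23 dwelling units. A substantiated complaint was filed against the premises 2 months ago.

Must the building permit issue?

(a) no complaint in 6 mo. — not met.
(b) primary residence — holds.
(1) = F OR T = true.
(a) ≤ 16 units — fails.
(b) age ≥ 16 — holds.
(2) = F OR T = true.
(a) insurance ≥ $100,000 — satisfied.
(b) no code violations — fails.
So (3) is satisfied (T OR F).
Overall = T AND T AND T = true.

Yes — granted.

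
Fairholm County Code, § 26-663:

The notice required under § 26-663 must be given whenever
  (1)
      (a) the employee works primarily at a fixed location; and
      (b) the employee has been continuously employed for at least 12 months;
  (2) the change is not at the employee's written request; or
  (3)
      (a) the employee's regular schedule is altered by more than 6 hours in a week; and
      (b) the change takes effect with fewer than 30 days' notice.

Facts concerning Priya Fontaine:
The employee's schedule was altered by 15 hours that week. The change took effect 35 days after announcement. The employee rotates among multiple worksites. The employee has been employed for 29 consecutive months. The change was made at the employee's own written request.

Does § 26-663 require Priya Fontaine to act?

No — not required.

(a) fixed location — not satisfied.
(b) tenure ≥ 12 mo. — holds.
So (1) is not satisfied (F AND T).
(2) not employee-requested — fails.
(a) schedule shift > 6h — met.
(b) < 30 days' notice — not satisfied.
(3) = T AND F = false.
So Overall is not satisfied (F OR F OR F).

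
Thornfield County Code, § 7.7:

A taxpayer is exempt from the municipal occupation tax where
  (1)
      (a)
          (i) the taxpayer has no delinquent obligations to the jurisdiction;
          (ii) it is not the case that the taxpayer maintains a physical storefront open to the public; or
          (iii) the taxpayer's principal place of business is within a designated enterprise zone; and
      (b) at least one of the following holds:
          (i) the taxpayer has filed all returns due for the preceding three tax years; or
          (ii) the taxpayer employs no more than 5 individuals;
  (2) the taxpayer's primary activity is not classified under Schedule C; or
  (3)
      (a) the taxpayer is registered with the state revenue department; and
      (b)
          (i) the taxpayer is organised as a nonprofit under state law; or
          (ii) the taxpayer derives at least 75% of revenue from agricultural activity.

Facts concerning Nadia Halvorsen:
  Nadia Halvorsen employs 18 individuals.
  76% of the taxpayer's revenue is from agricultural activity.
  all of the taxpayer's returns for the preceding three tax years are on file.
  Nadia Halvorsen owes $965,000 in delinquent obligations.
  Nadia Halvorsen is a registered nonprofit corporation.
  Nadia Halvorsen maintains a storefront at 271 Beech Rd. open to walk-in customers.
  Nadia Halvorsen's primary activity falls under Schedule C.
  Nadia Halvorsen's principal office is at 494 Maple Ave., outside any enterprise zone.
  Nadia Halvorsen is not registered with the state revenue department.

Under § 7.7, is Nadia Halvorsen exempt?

(i) no delinquency — not satisfied.
(ii) not (has storefront) — fails.
(iii) in enterprise zone — not met.
(a) = F OR F OR F = false.
(i) returns current — holds.
(ii) ≤ 5 employees — fails.
So (b) is satisfied (T OR F).
So (1) is not satisfied (F AND T).
(2) not (Schedule C activity) — not satisfied.
(a) state-registered — fails.
(i) nonprofit — holds.
(ii) ≥75% agricultural — met.
So (b) is satisfied (T OR T).
So (3) is not satisfied (F AND T).
Overall: F OR F OR F → false.

No — not exempt.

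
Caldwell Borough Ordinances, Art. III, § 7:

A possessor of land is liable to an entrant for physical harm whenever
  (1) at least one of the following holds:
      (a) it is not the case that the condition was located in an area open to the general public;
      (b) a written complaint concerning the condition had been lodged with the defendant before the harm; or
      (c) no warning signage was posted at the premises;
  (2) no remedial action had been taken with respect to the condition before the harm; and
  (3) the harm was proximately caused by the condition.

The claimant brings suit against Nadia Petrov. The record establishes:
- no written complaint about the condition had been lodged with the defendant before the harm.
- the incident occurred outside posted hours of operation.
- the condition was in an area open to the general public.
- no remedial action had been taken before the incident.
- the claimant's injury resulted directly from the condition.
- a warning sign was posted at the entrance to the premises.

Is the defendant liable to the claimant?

No — not liable.

(a) not (public area) — fails.
(b) complaint lodged — fails.
(c) no signage posted — not satisfied.
(1): F OR F OR F → false.
(2) no remedial action — satisfied.
(3) proximate cause — met.
Overall = F AND T AND T = false.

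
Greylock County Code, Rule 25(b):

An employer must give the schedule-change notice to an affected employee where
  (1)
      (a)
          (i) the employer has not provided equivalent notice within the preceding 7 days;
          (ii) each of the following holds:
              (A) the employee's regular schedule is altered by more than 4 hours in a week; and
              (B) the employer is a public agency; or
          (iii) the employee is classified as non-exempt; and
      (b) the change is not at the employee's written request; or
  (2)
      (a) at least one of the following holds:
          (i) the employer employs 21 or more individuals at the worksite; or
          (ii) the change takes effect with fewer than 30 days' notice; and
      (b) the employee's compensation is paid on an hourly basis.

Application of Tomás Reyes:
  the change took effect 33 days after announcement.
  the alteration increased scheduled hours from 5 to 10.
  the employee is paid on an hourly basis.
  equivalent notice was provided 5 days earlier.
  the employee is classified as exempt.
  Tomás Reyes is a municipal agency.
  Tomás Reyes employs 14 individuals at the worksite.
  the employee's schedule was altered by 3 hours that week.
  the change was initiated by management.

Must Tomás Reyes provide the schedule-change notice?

(i) no recent notice — not met.
(A) schedule shift > 4h — fails.
(B) public agency — satisfied.
(ii) = F AND T = false.
(iii) non-exempt — fails.
(a): F OR F OR F → false.
(b) not employee-requested — holds.
(1): F AND T → false.
(i) ≥ 21 at site — fails.
(ii) < 30 days' notice — fails.
So (a) is not satisfied (F OR F).
(b) hourly-paid — met.
(2) = F AND T = false.
So Overall is not satisfied (F OR F).

No — not required.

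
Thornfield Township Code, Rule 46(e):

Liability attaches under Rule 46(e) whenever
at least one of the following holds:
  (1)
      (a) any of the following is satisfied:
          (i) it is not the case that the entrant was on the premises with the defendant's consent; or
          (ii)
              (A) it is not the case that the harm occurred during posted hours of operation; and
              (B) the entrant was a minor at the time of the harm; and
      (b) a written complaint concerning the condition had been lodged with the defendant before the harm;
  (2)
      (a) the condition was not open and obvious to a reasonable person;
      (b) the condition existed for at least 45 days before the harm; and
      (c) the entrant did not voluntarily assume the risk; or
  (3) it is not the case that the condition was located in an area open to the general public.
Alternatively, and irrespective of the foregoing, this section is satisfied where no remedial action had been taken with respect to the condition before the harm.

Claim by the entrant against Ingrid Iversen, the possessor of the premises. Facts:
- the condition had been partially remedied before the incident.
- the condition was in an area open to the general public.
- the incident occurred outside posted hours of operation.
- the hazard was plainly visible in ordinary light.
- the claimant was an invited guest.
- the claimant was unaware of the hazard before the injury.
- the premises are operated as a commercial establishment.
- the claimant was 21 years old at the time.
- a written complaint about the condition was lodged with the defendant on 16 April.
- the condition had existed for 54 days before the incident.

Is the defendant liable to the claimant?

(i) not (consent to enter) — not satisfied.
(A) not (during posted hours) — holds.
(B) entrant a minor — not satisfied.
So (ii) is not satisfied (T AND F).
(a) = F OR F = false.
(b) complaint lodged — satisfied.
(1) = F AND T = false.
(a) not open/obvious — fails.
(b) condition ≥45 days old — satisfied.
(c) no assumed risk — met.
(2): F AND T AND T → false.
(3) not (public area) — not satisfied.
So Overall is not satisfied (F OR F OR F).
Exception (no remedial action) — not satisfied.
Result: main false OR exception false → false.

No — not liable.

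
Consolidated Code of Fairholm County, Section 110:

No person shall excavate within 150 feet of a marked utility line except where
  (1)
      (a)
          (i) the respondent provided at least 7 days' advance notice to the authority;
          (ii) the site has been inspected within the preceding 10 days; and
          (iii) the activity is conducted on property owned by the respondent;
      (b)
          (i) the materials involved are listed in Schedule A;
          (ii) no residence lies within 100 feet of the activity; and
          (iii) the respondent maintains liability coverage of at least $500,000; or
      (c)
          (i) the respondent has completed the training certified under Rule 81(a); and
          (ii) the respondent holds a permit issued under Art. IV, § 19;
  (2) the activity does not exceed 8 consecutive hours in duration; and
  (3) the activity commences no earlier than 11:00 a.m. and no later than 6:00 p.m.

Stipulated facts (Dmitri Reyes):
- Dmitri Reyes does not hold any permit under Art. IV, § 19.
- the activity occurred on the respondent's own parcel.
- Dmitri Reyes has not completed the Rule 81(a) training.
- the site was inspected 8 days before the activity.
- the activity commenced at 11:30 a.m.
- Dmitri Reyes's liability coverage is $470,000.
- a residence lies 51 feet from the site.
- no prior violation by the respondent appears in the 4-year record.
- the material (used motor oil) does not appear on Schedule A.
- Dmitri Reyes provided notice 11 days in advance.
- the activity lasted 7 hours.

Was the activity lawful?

Yes — lawful.

(i) ≥7 days' notice — holds.
(ii) site inspected — met.
(iii) own property — holds.
So (a) is satisfied (T AND T AND T).
(i) Schedule A material — not satisfied.
(ii) no residence in 100 ft — not satisfied.
(iii) coverage ≥ $500,000 — fails.
(b) = F AND F AND F = false.
(i) training certified — fails.
(ii) holds permit — not met.
(c): F AND F → false.
(1): T OR F OR F → true.
(2) ≤ 8 hrs duration — met.
(3) start within hours — satisfied.
Overall: T AND T AND T → true.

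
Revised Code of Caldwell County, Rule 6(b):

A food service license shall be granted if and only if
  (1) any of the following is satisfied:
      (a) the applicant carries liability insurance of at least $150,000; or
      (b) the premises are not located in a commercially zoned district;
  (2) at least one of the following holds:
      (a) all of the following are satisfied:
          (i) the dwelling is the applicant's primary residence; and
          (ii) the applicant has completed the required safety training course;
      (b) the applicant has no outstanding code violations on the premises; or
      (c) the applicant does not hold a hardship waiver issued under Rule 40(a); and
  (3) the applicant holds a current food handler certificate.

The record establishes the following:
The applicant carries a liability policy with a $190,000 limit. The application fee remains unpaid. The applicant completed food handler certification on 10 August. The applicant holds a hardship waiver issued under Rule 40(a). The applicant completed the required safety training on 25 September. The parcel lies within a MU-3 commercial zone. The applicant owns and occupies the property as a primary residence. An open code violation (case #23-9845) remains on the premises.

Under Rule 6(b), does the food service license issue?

Yes — granted.

(a) insurance ≥ $150,000 — satisfied.
(b) not (commercially zoned) — fails.
So (1) is satisfied (T OR F).
(i) primary residence — holds.
(ii) safety training — met.
So (a) is satisfied (T AND T).
(b) no code violations — not satisfied.
(c) not (hardship waiver) — not met.
(2) = T OR F OR F = true.
(3) food handler cert. — met.
So Overall is satisfied (T AND T AND T).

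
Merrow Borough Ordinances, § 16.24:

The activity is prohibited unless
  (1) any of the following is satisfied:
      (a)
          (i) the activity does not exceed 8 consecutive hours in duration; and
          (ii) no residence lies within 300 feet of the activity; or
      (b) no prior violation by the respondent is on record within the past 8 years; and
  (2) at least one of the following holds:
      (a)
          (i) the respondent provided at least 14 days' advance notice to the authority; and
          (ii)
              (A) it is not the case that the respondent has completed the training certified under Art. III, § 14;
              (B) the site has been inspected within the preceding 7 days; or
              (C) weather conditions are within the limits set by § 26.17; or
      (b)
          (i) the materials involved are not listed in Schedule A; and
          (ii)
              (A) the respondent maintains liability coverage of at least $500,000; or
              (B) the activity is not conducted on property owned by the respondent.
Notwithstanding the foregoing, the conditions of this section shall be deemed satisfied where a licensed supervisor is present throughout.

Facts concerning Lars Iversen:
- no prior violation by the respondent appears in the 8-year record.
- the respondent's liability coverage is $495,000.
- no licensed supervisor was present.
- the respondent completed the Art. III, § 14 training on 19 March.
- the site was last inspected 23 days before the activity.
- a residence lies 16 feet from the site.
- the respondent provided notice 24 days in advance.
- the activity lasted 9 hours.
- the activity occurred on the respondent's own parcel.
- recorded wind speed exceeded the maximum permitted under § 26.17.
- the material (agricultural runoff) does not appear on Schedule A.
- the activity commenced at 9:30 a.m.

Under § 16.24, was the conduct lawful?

(i) ≤ 8 hrs duration — fails.
(ii) no residence in 300 ft — not satisfied.
(a) = F AND F = false.
(b) no prior violation — holds.
(1): F OR T → true.
(i) ≥14 days' notice — satisfied.
(A) not (training certified) — not met.
(B) site inspected — not satisfied.
(C) weather ok — not satisfied.
(ii): F OR F OR F → false.
So (a) is not satisfied (T AND F).
(i) not (Schedule A material) — met.
(A) coverage ≥ $500,000 — not met.
(B) not (own property) — fails.
(ii): F OR F → false.
(b) = T AND F = false.
So (2) is not satisfied (F OR F).
Overall = T AND F = false.
Exception (supervisor present) — not satisfied.
Result: main false OR exception false → false.

No — unlawful.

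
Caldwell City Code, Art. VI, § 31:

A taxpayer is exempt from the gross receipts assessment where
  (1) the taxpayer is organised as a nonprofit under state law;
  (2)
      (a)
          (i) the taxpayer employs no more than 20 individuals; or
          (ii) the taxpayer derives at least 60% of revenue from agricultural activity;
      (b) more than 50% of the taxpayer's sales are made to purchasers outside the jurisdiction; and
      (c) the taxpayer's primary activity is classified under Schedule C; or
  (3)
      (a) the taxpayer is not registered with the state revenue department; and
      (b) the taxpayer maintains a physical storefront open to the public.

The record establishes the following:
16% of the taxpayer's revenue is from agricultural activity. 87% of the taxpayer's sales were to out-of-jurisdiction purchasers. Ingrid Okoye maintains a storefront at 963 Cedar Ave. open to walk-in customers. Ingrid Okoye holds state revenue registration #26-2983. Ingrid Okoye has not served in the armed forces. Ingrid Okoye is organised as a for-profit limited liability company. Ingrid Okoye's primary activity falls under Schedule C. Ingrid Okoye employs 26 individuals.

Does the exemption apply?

No — not exempt.

(1) nonprofit — not satisfied.
(i) ≤ 20 employees — not met.
(ii) ≥60% agricultural — fails.
So (a) is not satisfied (F OR F).
(b) >50% out-of-jur. sales — met.
(c) Schedule C activity — met.
(2) = F AND T AND T = false.
(a) not (state-registered) — not satisfied.
(b) has storefront — holds.
(3) = F AND T = false.
So Overall is not satisfied (F OR F OR F).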